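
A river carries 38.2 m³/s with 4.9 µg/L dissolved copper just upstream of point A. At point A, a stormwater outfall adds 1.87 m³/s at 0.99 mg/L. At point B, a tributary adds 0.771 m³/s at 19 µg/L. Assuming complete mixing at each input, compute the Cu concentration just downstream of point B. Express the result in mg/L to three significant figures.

4.9 µg/L = 0.0049 mg/L.
After input A: C = (38.2·0.0049 + 1.87·0.99) / 40.07 = 0.05087 mg/L.
19 µg/L = 0.019 mg/L.
After input B: C = (40.07·0.05087 + 0.771·0.019) / 40.84 = 0.05027 mg/L.

0.0503 mg/L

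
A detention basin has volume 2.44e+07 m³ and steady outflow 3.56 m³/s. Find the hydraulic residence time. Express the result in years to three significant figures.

0.217 yr

Q = 3.56 m³/s × 3.156e+07 s/yr = 1.123e+08 m³/yr.
Hydraulic residence time τ = V/Q = 2.44e+07/1.123e+08 = 0.2172 yr.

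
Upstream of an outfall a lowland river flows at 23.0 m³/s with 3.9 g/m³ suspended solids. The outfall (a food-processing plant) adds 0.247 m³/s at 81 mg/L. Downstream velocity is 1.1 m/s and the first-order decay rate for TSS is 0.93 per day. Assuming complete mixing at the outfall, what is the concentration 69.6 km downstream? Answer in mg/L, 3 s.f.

After complete mixing, C₀ = (0.247·81 + 23·3.9) / 23.25 = 4.719 mg/L.
Travel time t = 6.96e+04 m / 1.1 m/s = 6.327e+04 s = 0.7323 d.
C = 4.719·exp(−0.93·0.7323) = 4.719·0.5061 = 2.388 mg/L.

2.39 mg/L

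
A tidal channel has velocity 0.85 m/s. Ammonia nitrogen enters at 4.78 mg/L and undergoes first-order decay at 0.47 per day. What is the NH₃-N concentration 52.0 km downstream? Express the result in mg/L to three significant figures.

Travel time t = 52.0 km / 0.85 m/s = 5.2e+04/0.85 = 6.118e+04 s = 0.7081 d.
First-order decay: C = 4.78·exp(−0.47·0.7081) = 4.78·0.7169 = 3.427 mg/L.

3.43 mg/L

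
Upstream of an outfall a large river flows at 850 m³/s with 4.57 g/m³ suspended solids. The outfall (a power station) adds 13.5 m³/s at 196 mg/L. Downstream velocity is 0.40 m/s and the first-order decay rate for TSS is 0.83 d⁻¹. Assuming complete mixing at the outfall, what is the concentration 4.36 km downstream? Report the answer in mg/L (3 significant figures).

After complete mixing, C₀ = (13.5·196 + 850·4.57) / 863.5 = 7.563 mg/L.
Travel time t = 4360 m / 0.40 m/s = 1.09e+04 s = 0.1262 d.
C = 7.563·exp(−0.83·0.1262) = 7.563·0.9006 = 6.811 mg/L.

6.81 mg/L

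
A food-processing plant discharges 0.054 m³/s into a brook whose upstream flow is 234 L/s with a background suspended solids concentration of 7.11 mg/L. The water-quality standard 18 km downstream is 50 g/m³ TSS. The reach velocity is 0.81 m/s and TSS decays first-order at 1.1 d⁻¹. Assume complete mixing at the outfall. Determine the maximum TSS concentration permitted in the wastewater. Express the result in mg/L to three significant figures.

323 mg/L

234 L/s = 0.234 m³/s.
Travel time to the compliance point: t = 1.8e+04/0.81 = 2.222e+04 s = 0.2572 d; decay factor exp(−1.1·0.2572) = 0.7536.
So the concentration just after mixing may be at most 50/0.7536 = 66.35 mg/L.
Mass balance: 66.35·0.288 = 0.054·Cₑ + 0.234·7.11.
Cₑ = (19.11 − 1.664) / 0.054 = 323.1 mg/L.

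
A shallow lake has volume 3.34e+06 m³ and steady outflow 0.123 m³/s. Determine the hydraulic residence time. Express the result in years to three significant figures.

Q = 0.123 m³/s × 3.156e+07 s/yr = 3.882e+06 m³/yr.
Hydraulic residence time τ = V/Q = 3.34e+06/3.882e+06 = 0.8605 yr.

0.860 yr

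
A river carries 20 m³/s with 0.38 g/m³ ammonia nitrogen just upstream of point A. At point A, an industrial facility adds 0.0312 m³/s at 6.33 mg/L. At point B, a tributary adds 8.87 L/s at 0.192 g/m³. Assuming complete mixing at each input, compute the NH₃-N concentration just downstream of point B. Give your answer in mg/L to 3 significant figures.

After input A: C = (20·0.38 + 0.0312·6.33) / 20.03 = 0.3893 mg/L.
8.87 L/s = 0.00887 m³/s.
After input B: C = (20.03·0.3893 + 0.00887·0.192) / 20.04 = 0.3892 mg/L.

0.389 mg/L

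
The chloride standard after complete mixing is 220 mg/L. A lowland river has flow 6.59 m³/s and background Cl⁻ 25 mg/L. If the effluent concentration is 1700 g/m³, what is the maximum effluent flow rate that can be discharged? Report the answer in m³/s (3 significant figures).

Mass balance at complete mixing: C_std·(Q_w + Q_r) = Q_w·C_e + Q_r·C_b.
Rearranging, Q_w = Q_r·(C_std − C_b)/(C_e − C_std) = 6.59·(220 − 25) / (1700 − 220) = 0.8683 m³/s.

0.868 m³/s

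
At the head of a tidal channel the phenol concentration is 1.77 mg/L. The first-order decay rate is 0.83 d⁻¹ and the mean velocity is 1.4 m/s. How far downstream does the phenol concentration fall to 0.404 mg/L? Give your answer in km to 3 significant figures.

215 km

From C = C₀·e^(−kt), t = ln(C₀/C)/k = ln(1.77/0.404)/0.83 = 1.477/0.83 = 1.78 d.
Distance = v·t = 1.4 m/s × 1.538e+05 s = 2.153e+05 m = 215.3 km.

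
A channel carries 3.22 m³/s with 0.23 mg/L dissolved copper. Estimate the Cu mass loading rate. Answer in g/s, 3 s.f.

0.741 g/s

Mass flux = Q·C = 3.22 m³/s × 0.23 g/m³ = 0.7406 g/s.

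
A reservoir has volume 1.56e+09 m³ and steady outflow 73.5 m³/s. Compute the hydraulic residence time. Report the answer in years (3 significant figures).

Q = 73.5 m³/s × 3.156e+07 s/yr = 2.319e+09 m³/yr.
Hydraulic residence time τ = V/Q = 1.56e+09/2.319e+09 = 0.6726 yr.

0.673 yr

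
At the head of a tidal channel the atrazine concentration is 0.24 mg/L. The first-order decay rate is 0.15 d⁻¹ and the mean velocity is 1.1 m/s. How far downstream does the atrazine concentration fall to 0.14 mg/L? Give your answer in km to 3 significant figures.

342 km

From C = C₀·e^(−kt), t = ln(C₀/C)/k = ln(0.24/0.14)/0.15 = 0.539/0.15 = 3.593 d.
Distance = v·t = 1.1 m/s × 3.105e+05 s = 3.415e+05 m = 341.5 km.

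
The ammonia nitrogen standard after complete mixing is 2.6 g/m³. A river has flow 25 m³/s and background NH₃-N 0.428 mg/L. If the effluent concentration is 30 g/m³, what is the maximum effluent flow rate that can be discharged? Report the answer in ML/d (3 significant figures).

171 ML/d

Mass balance at complete mixing: C_std·(Q_w + Q_r) = Q_w·C_e + Q_r·C_b.
Rearranging, Q_w = Q_r·(C_std − C_b)/(C_e − C_std) = 25·(2.6 − 0.428) / (30 − 2.6) = 1.982 m³/s.
= 171.2 ML/d.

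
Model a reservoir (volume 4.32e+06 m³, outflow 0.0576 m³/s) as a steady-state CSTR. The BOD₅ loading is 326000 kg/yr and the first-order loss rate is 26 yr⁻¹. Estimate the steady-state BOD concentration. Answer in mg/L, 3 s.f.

Outflow Q = 0.0576 m³/s × 3.156e+07 s/yr = 1.818e+06 m³/yr.
Steady-state CSTR mass balance: W = Q·C + k·V·C, so C = W/(Q + kV).
Q + kV = 1.818e+06 + 26·4.32e+06 = 1.141e+08 m³/yr.
C = 326000/1.141e+08 = 0.002856 kg/m³ = 2.856 mg/L.

2.86 mg/L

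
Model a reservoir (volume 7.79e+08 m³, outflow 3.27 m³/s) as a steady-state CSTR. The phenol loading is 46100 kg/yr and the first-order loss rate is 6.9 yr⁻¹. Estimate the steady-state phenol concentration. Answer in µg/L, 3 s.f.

Outflow Q = 3.27 m³/s × 3.156e+07 s/yr = 1.032e+08 m³/yr.
Steady-state CSTR mass balance: W = Q·C + k·V·C, so C = W/(Q + kV).
Q + kV = 1.032e+08 + 6.9·7.79e+08 = 5.478e+09 m³/yr.
C = 46100/5.478e+09 = 8.415e-06 kg/m³ = 0.008415 mg/L = 8.415 µg/L.

8.42 µg/L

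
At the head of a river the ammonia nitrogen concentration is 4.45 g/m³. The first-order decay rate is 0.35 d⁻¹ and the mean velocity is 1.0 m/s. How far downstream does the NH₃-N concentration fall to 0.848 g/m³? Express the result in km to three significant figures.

From C = C₀·e^(−kt), t = ln(C₀/C)/k = ln(4.45/0.848)/0.35 = 1.658/0.35 = 4.737 d.
Distance = v·t = 1.0 m/s × 4.092e+05 s = 4.092e+05 m = 409.2 km.

409 km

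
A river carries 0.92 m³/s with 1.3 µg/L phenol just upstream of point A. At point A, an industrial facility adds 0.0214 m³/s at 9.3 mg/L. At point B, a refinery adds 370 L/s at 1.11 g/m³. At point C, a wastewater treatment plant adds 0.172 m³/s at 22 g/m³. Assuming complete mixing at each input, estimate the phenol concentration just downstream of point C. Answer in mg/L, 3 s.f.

1.3 µg/L = 0.0013 mg/L.
After input A: C = (0.92·0.0013 + 0.0214·9.3) / 0.9414 = 0.2127 mg/L.
370 L/s = 0.37 m³/s.
After input B: C = (0.9414·0.2127 + 0.37·1.11) / 1.311 = 0.4659 mg/L.
After input C: C = (1.311·0.4659 + 0.172·22) / 1.483 = 2.963 mg/L.

2.96 mg/L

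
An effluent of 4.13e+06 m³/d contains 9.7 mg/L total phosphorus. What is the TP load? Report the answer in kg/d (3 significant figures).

40100 kg/d

4.13e+06 m³/d = 47.8 m³/s.
Mass flux = Q·C = 47.8 m³/s × 9.7 g/m³ = 463.7 g/s.
= 463.7 g/s × 86.4 = 4.006e+04 kg/d.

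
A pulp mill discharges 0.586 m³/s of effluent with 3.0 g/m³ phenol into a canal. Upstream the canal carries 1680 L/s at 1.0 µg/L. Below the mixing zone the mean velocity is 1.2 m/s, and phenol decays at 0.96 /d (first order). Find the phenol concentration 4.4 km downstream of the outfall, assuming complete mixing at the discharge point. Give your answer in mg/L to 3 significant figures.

0.746 mg/L

1680 L/s = 1.68 m³/s.
1.0 µg/L = 0.001 mg/L.
After complete mixing, C₀ = (0.586·3 + 1.68·0.001) / 2.266 = 0.7766 mg/L.
Travel time t = 4400 m / 1.2 m/s = 3667 s = 0.04244 d.
C = 0.7766·exp(−0.96·0.04244) = 0.7766·0.9601 = 0.7456 mg/L.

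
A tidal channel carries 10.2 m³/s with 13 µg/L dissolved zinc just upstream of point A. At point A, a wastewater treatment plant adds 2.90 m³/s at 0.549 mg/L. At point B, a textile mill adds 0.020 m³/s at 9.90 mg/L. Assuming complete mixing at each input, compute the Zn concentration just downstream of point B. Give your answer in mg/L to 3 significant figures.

0.147 mg/L

13 µg/L = 0.013 mg/L.
After input A: C = (10.2·0.013 + 2.9·0.549) / 13.1 = 0.1317 mg/L.
After input B: C = (13.1·0.1317 + 0.02·9.9) / 13.12 = 0.1465 mg/L.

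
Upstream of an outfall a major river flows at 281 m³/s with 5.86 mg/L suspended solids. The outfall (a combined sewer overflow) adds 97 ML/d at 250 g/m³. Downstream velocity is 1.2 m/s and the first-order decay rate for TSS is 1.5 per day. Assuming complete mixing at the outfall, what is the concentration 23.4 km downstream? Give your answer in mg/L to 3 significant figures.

4.87 mg/L

97 ML/d = 1.123 m³/s.
After complete mixing, C₀ = (1.123·250 + 281·5.86) / 282.1 = 6.832 mg/L.
Travel time t = 2.34e+04 m / 1.2 m/s = 1.95e+04 s = 0.2257 d.
C = 6.832·exp(−1.5·0.2257) = 6.832·0.7128 = 4.87 mg/L.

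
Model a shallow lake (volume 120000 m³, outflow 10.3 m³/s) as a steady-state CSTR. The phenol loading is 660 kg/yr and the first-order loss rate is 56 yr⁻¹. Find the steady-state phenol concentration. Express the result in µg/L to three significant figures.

1.99 µg/L

Outflow Q = 10.3 m³/s × 3.156e+07 s/yr = 3.25e+08 m³/yr.
Steady-state CSTR mass balance: W = Q·C + k·V·C, so C = W/(Q + kV).
Q + kV = 3.25e+08 + 56·120000 = 3.318e+08 m³/yr.
C = 660/3.318e+08 = 1.989e-06 kg/m³ = 0.001989 mg/L = 1.989 µg/L.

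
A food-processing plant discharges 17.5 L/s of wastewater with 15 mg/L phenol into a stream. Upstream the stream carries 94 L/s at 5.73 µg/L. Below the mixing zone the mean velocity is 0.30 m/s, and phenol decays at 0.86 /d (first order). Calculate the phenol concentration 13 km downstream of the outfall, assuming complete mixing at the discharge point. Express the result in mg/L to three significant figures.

17.5 L/s = 0.0175 m³/s.
94 L/s = 0.094 m³/s.
5.73 µg/L = 0.00573 mg/L.
After complete mixing, C₀ = (0.0175·15 + 0.094·0.00573) / 0.1115 = 2.359 mg/L.
Travel time t = 1.3e+04 m / 0.30 m/s = 4.333e+04 s = 0.5015 d.
C = 2.359·exp(−0.86·0.5015) = 2.359·0.6496 = 1.533 mg/L.

1.53 mg/L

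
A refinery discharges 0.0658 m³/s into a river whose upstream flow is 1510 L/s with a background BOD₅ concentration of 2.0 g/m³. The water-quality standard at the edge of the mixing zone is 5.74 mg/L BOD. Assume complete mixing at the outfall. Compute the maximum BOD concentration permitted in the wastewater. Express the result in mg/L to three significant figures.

1510 L/s = 1.51 m³/s.
Mass balance: 5.74·1.576 = 0.0658·Cₑ + 1.51·2.
Cₑ = (9.045 − 3.02) / 0.0658 = 91.57 mg/L.

91.6 mg/L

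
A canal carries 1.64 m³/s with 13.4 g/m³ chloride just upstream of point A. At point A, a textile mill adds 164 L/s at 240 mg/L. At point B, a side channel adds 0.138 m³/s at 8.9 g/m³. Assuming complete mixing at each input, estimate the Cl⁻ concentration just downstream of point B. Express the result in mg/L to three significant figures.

164 L/s = 0.164 m³/s.
After input A: C = (1.64·13.4 + 0.164·240) / 1.804 = 34 mg/L.
After input B: C = (1.804·34 + 0.138·8.9) / 1.942 = 32.22 mg/L.

32.2 mg/L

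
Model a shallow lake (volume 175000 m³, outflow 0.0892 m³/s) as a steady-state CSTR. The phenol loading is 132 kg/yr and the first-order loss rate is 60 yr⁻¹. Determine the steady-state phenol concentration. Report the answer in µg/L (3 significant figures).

9.91 µg/L

Outflow Q = 0.0892 m³/s × 3.156e+07 s/yr = 2.815e+06 m³/yr.
Steady-state CSTR mass balance: W = Q·C + k·V·C, so C = W/(Q + kV).
Q + kV = 2.815e+06 + 60·175000 = 1.331e+07 m³/yr.
C = 132/1.331e+07 = 9.914e-06 kg/m³ = 0.009914 mg/L = 9.914 µg/L.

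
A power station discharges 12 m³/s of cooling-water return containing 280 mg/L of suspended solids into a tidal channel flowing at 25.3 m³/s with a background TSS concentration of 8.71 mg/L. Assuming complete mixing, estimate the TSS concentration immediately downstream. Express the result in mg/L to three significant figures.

Flow-weighted mixing gives C = (12·280 + 25.3·8.71) / (12 + 25.3) = 3580/37.3 = 95.99 mg/L.

96.0 mg/L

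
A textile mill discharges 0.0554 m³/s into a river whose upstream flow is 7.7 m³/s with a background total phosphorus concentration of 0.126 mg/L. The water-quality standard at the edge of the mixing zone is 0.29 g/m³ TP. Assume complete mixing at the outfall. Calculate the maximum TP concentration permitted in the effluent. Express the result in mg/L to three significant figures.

23.1 mg/L

Mass balance: 0.29·7.755 = 0.0554·Cₑ + 7.7·0.126.
Cₑ = (2.249 − 0.9702) / 0.0554 = 23.08 mg/L.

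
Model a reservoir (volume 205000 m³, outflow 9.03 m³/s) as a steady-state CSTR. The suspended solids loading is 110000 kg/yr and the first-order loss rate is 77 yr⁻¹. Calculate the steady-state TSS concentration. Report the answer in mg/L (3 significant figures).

0.366 mg/L

Outflow Q = 9.03 m³/s × 3.156e+07 s/yr = 2.85e+08 m³/yr.
Steady-state CSTR mass balance: W = Q·C + k·V·C, so C = W/(Q + kV).
Q + kV = 2.85e+08 + 77·205000 = 3.008e+08 m³/yr.
C = 110000/3.008e+08 = 0.0003658 kg/m³ = 0.3658 mg/L.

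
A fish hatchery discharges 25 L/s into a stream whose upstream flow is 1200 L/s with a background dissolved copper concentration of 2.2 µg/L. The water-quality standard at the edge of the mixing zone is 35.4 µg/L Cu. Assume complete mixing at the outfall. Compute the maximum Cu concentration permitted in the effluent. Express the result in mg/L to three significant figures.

1.63 mg/L

25 L/s = 0.025 m³/s.
1200 L/s = 1.2 m³/s.
2.2 µg/L = 0.0022 mg/L.
35.4 µg/L = 0.0354 mg/L.
Mass balance: 0.0354·1.225 = 0.025·Cₑ + 1.2·0.0022.
Cₑ = (0.04336 − 0.00264) / 0.025 = 1.629 mg/L.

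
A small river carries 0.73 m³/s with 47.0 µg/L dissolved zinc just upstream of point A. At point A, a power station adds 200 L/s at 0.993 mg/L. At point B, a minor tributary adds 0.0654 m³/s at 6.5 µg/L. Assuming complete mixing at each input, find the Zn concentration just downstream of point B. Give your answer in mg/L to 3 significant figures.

47.0 µg/L = 0.047 mg/L.
200 L/s = 0.2 m³/s.
After input A: C = (0.73·0.047 + 0.2·0.993) / 0.93 = 0.2504 mg/L.
6.5 µg/L = 0.0065 mg/L.
After input B: C = (0.93·0.2504 + 0.0654·0.0065) / 0.9954 = 0.2344 mg/L.

0.234 mg/L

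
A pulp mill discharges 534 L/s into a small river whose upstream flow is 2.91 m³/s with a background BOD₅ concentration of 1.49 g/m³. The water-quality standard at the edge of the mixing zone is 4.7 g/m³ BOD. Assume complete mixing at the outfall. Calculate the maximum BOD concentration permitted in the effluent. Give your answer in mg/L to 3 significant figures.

22.2 mg/L

534 L/s = 0.534 m³/s.
Mass balance: 4.7·3.444 = 0.534·Cₑ + 2.91·1.49.
Cₑ = (16.19 − 4.336) / 0.534 = 22.19 mg/L.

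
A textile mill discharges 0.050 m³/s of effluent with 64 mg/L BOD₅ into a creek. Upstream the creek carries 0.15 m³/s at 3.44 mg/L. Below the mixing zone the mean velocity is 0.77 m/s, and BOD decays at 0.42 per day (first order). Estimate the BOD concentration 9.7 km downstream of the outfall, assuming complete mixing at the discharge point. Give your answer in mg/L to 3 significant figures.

After complete mixing, C₀ = (0.05·64 + 0.15·3.44) / 0.2 = 18.58 mg/L.
Travel time t = 9700 m / 0.77 m/s = 1.26e+04 s = 0.1458 d.
C = 18.58·exp(−0.42·0.1458) = 18.58·0.9406 = 17.48 mg/L.

17.5 mg/L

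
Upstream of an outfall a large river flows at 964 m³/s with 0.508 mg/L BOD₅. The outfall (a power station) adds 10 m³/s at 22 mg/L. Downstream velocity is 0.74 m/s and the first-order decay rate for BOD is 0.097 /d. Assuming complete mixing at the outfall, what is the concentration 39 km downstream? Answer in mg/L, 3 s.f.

0.687 mg/L

After complete mixing, C₀ = (10·22 + 964·0.508) / 974 = 0.7287 mg/L.
Travel time t = 3.9e+04 m / 0.74 m/s = 5.27e+04 s = 0.61 d.
C = 0.7287·exp(−0.097·0.61) = 0.7287·0.9425 = 0.6868 mg/L.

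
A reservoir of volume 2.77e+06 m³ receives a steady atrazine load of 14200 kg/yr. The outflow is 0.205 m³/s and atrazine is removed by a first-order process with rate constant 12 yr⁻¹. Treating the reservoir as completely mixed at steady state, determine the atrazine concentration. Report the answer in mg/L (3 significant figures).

0.358 mg/L

Outflow Q = 0.205 m³/s × 3.156e+07 s/yr = 6.469e+06 m³/yr.
Steady-state CSTR mass balance: W = Q·C + k·V·C, so C = W/(Q + kV).
Q + kV = 6.469e+06 + 12·2.77e+06 = 3.971e+07 m³/yr.
C = 14200/3.971e+07 = 0.0003576 kg/m³ = 0.3576 mg/L.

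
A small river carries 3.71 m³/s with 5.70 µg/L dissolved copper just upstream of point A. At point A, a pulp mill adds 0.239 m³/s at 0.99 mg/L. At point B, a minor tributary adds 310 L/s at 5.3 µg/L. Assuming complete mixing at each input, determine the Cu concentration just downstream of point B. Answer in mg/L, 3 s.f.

0.0609 mg/L

5.70 µg/L = 0.0057 mg/L.
After input A: C = (3.71·0.0057 + 0.239·0.99) / 3.949 = 0.06527 mg/L.
310 L/s = 0.31 m³/s.
5.3 µg/L = 0.0053 mg/L.
After input B: C = (3.949·0.06527 + 0.31·0.0053) / 4.259 = 0.06091 mg/L.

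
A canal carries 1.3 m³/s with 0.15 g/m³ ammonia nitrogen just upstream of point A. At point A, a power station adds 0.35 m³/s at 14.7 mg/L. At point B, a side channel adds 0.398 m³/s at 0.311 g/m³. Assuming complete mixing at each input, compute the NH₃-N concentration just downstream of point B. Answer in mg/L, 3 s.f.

2.67 mg/L

After input A: C = (1.3·0.15 + 0.35·14.7) / 1.65 = 3.236 mg/L.
After input B: C = (1.65·3.236 + 0.398·0.311) / 2.048 = 2.668 mg/L.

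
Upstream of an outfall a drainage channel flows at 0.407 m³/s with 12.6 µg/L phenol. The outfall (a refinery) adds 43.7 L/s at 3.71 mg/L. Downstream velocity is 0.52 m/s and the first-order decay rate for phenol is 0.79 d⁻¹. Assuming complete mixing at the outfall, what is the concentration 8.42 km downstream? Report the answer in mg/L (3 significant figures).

0.320 mg/L

43.7 L/s = 0.0437 m³/s.
12.6 µg/L = 0.0126 mg/L.
After complete mixing, C₀ = (0.0437·3.71 + 0.407·0.0126) / 0.4507 = 0.3711 mg/L.
Travel time t = 8420 m / 0.52 m/s = 1.619e+04 s = 0.1874 d.
C = 0.3711·exp(−0.79·0.1874) = 0.3711·0.8624 = 0.32 mg/L.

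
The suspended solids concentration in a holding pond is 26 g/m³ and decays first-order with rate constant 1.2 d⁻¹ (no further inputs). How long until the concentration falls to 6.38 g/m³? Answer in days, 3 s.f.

t = ln(C₀/C)/k = ln(26/6.38)/1.2 = 1.405/1.2 = 1.171 d.

1.17 d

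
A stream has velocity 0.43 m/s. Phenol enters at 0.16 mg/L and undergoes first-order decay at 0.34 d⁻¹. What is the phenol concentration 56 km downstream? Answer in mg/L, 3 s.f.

Travel time t = 56 km / 0.43 m/s = 5.6e+04/0.43 = 1.302e+05 s = 1.507 d.
First-order decay: C = 0.16·exp(−0.34·1.507) = 0.16·0.599 = 0.09584 mg/L.

0.0958 mg/L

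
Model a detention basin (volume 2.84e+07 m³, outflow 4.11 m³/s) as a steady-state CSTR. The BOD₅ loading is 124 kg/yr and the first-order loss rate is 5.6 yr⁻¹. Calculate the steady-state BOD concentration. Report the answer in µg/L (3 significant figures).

0.429 µg/L

Outflow Q = 4.11 m³/s × 3.156e+07 s/yr = 1.297e+08 m³/yr.
Steady-state CSTR mass balance: W = Q·C + k·V·C, so C = W/(Q + kV).
Q + kV = 1.297e+08 + 5.6·2.84e+07 = 2.887e+08 m³/yr.
C = 124/2.887e+08 = 4.294e-07 kg/m³ = 0.0004294 mg/L = 0.4294 µg/L.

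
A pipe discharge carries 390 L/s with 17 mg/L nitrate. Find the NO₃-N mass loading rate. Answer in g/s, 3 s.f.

6.63 g/s

390 L/s = 0.39 m³/s.
Mass flux = Q·C = 0.39 m³/s × 17 g/m³ = 6.63 g/s.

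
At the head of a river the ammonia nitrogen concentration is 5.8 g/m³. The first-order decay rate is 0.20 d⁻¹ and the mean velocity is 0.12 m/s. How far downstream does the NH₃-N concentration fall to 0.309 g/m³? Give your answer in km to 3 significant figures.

From C = C₀·e^(−kt), t = ln(C₀/C)/k = ln(5.8/0.309)/0.20 = 2.932/0.20 = 14.66 d.
Distance = v·t = 0.12 m/s × 1.267e+06 s = 1.52e+05 m = 152 km.

152 km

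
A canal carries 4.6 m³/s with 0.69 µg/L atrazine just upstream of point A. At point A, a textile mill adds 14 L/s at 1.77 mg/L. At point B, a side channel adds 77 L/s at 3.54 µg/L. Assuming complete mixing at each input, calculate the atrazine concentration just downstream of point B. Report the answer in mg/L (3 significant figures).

0.69 µg/L = 0.00069 mg/L.
14 L/s = 0.014 m³/s.
After input A: C = (4.6·0.00069 + 0.014·1.77) / 4.614 = 0.006059 mg/L.
77 L/s = 0.077 m³/s.
3.54 µg/L = 0.00354 mg/L.
After input B: C = (4.614·0.006059 + 0.077·0.00354) / 4.691 = 0.006017 mg/L.

0.00602 mg/L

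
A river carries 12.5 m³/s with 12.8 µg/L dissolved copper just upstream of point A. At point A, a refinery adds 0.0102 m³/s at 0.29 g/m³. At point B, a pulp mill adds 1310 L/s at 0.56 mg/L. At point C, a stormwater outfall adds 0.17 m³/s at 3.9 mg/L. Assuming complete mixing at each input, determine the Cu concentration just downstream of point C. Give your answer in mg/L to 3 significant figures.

12.8 µg/L = 0.0128 mg/L.
After input A: C = (12.5·0.0128 + 0.0102·0.29) / 12.51 = 0.01303 mg/L.
1310 L/s = 1.31 m³/s.
After input B: C = (12.51·0.01303 + 1.31·0.56) / 13.82 = 0.06487 mg/L.
After input C: C = (13.82·0.06487 + 0.17·3.9) / 13.99 = 0.1115 mg/L.

0.111 mg/L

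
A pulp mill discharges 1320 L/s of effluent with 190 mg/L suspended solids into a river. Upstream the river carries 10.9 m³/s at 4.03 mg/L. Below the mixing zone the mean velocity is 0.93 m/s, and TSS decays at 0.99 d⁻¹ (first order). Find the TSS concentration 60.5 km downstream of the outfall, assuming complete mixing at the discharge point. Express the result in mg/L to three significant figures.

1320 L/s = 1.32 m³/s.
After complete mixing, C₀ = (1.32·190 + 10.9·4.03) / 12.22 = 24.12 mg/L.
Travel time t = 6.05e+04 m / 0.93 m/s = 6.505e+04 s = 0.7529 d.
C = 24.12·exp(−0.99·0.7529) = 24.12·0.4745 = 11.45 mg/L.

11.4 mg/L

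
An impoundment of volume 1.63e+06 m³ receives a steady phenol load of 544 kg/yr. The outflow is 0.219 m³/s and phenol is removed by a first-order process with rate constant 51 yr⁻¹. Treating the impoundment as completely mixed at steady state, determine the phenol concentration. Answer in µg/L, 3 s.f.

6.04 µg/L

Outflow Q = 0.219 m³/s × 3.156e+07 s/yr = 6.911e+06 m³/yr.
Steady-state CSTR mass balance: W = Q·C + k·V·C, so C = W/(Q + kV).
Q + kV = 6.911e+06 + 51·1.63e+06 = 9.004e+07 m³/yr.
C = 544/9.004e+07 = 6.042e-06 kg/m³ = 0.006042 mg/L = 6.042 µg/L.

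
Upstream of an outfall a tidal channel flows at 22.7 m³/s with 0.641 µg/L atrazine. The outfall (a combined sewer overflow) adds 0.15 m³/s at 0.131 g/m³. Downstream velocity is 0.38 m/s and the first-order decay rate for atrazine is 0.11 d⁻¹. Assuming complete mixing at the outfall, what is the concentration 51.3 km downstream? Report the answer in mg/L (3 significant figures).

0.00126 mg/L

0.641 µg/L = 0.000641 mg/L.
After complete mixing, C₀ = (0.15·0.131 + 22.7·0.000641) / 22.85 = 0.001497 mg/L.
Travel time t = 5.13e+04 m / 0.38 m/s = 1.35e+05 s = 1.562 d.
C = 0.001497·exp(−0.11·1.562) = 0.001497·0.8421 = 0.00126 mg/L.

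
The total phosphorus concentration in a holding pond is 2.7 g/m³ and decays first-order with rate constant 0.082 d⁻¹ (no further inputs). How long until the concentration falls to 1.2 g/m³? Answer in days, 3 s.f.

t = ln(C₀/C)/k = ln(2.7/1.2)/0.082 = 0.8109/0.082 = 9.889 d.

9.89 d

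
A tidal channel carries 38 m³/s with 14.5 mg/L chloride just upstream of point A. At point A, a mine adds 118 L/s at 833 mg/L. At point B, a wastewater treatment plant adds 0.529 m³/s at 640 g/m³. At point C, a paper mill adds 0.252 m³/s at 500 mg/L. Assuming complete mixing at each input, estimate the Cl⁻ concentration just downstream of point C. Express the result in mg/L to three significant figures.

118 L/s = 0.118 m³/s.
After input A: C = (38·14.5 + 0.118·833) / 38.12 = 17.03 mg/L.
After input B: C = (38.12·17.03 + 0.529·640) / 38.65 = 25.56 mg/L.
After input C: C = (38.65·25.56 + 0.252·500) / 38.9 = 28.63 mg/L.

28.6 mg/L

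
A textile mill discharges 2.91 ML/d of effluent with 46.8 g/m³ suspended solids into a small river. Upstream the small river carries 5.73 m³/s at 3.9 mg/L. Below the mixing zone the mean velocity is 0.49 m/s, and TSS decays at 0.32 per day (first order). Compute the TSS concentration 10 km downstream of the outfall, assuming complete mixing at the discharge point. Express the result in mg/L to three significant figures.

3.85 mg/L

2.91 ML/d = 0.03368 m³/s.
After complete mixing, C₀ = (0.03368·46.8 + 5.73·3.9) / 5.764 = 4.151 mg/L.
Travel time t = 1e+04 m / 0.49 m/s = 2.041e+04 s = 0.2362 d.
C = 4.151·exp(−0.32·0.2362) = 4.151·0.9272 = 3.849 mg/L.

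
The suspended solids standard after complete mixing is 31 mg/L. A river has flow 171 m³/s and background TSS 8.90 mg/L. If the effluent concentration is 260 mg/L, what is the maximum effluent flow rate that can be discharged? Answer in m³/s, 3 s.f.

Mass balance at complete mixing: C_std·(Q_w + Q_r) = Q_w·C_e + Q_r·C_b.
Rearranging, Q_w = Q_r·(C_std − C_b)/(C_e − C_std) = 171·(31 − 8.9) / (260 − 31) = 16.5 m³/s.

16.5 m³/s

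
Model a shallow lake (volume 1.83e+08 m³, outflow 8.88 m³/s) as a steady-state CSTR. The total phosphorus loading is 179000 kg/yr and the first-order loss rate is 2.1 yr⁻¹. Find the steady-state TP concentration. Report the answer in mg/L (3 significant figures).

Outflow Q = 8.88 m³/s × 3.156e+07 s/yr = 2.802e+08 m³/yr.
Steady-state CSTR mass balance: W = Q·C + k·V·C, so C = W/(Q + kV).
Q + kV = 2.802e+08 + 2.1·1.83e+08 = 6.645e+08 m³/yr.
C = 179000/6.645e+08 = 0.0002694 kg/m³ = 0.2694 mg/L.

0.269 mg/L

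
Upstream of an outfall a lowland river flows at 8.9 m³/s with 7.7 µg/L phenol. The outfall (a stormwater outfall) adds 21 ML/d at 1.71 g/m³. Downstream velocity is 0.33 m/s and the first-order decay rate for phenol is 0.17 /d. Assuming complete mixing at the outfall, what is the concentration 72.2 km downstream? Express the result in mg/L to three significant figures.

0.0344 mg/L

21 ML/d = 0.2431 m³/s.
7.7 µg/L = 0.0077 mg/L.
After complete mixing, C₀ = (0.2431·1.71 + 8.9·0.0077) / 9.143 = 0.05295 mg/L.
Travel time t = 7.22e+04 m / 0.33 m/s = 2.188e+05 s = 2.532 d.
C = 0.05295·exp(−0.17·2.532) = 0.05295·0.6502 = 0.03443 mg/L.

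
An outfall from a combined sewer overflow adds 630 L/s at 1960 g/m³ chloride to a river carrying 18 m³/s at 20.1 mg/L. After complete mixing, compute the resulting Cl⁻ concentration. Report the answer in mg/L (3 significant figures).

630 L/s = 0.63 m³/s.
By mass balance at complete mixing, C = (0.63·1960 + 18·20.1) / (0.63 + 18) = 1597/18.63 = 85.7 mg/L.

85.7 mg/L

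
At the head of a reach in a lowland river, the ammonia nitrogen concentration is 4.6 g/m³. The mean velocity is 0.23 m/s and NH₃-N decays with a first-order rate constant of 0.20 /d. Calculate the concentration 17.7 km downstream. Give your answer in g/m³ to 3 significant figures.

Travel time t = 17.7 km / 0.23 m/s = 1.77e+04/0.23 = 7.696e+04 s = 0.8907 d.
First-order decay: C = 4.6·exp(−0.20·0.8907) = 4.6·0.8368 = 3.849 g/m³.

3.85 g/m³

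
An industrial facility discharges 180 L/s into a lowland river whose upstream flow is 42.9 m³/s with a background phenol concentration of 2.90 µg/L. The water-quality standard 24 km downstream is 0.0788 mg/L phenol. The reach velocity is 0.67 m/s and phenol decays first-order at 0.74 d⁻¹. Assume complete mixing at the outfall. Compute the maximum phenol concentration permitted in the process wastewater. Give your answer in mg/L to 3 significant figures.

180 L/s = 0.18 m³/s.
2.90 µg/L = 0.0029 mg/L.
Travel time to the compliance point: t = 2.4e+04/0.67 = 3.582e+04 s = 0.4146 d; decay factor exp(−0.74·0.4146) = 0.7358.
So the concentration just after mixing may be at most 0.0788/0.7358 = 0.1071 mg/L.
Mass balance: 0.1071·43.08 = 0.18·Cₑ + 42.9·0.0029.
Cₑ = (4.614 − 0.1244) / 0.18 = 24.94 mg/L.

24.9 mg/L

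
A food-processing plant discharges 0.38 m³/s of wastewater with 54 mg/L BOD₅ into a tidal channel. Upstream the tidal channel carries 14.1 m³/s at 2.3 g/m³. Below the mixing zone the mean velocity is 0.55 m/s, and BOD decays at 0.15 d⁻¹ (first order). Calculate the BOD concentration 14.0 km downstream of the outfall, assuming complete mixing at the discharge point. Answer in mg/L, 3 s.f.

After complete mixing, C₀ = (0.38·54 + 14.1·2.3) / 14.48 = 3.657 mg/L.
Travel time t = 1.4e+04 m / 0.55 m/s = 2.545e+04 s = 0.2946 d.
C = 3.657·exp(−0.15·0.2946) = 3.657·0.9568 = 3.499 mg/L.

3.50 mg/L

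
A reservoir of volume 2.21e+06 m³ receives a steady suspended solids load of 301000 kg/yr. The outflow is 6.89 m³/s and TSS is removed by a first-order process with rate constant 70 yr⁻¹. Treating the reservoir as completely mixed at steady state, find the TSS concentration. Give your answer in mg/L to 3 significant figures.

0.809 mg/L

Outflow Q = 6.89 m³/s × 3.156e+07 s/yr = 2.174e+08 m³/yr.
Steady-state CSTR mass balance: W = Q·C + k·V·C, so C = W/(Q + kV).
Q + kV = 2.174e+08 + 70·2.21e+06 = 3.721e+08 m³/yr.
C = 301000/3.721e+08 = 0.0008089 kg/m³ = 0.8089 mg/L.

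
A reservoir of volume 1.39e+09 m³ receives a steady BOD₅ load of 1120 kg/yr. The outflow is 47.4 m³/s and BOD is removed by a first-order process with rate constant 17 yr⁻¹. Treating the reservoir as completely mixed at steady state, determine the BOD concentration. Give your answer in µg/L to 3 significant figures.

0.0446 µg/L

Outflow Q = 47.4 m³/s × 3.156e+07 s/yr = 1.496e+09 m³/yr.
Steady-state CSTR mass balance: W = Q·C + k·V·C, so C = W/(Q + kV).
Q + kV = 1.496e+09 + 17·1.39e+09 = 2.513e+10 m³/yr.
C = 1120/2.513e+10 = 4.458e-08 kg/m³ = 4.458e-05 mg/L = 0.04458 µg/L.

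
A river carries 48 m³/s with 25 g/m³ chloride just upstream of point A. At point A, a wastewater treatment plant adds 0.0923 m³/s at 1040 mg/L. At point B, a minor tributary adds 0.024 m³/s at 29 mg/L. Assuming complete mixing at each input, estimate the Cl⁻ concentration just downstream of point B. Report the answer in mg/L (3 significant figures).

26.9 mg/L

After input A: C = (48·25 + 0.0923·1040) / 48.09 = 26.95 mg/L.
After input B: C = (48.09·26.95 + 0.024·29) / 48.12 = 26.95 mg/L.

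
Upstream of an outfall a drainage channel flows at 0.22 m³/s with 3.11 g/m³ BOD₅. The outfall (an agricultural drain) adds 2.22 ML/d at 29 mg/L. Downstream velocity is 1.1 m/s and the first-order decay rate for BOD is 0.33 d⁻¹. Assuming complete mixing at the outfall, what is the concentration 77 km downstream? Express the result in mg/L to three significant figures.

4.45 mg/L

2.22 ML/d = 0.02569 m³/s.
After complete mixing, C₀ = (0.02569·29 + 0.22·3.11) / 0.2457 = 5.818 mg/L.
Travel time t = 7.7e+04 m / 1.1 m/s = 7e+04 s = 0.8102 d.
C = 5.818·exp(−0.33·0.8102) = 5.818·0.7654 = 4.453 mg/L.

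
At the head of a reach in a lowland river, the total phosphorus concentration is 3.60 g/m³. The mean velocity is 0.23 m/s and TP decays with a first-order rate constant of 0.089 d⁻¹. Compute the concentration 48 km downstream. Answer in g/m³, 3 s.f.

2.90 g/m³

Travel time t = 48 km / 0.23 m/s = 4.8e+04/0.23 = 2.087e+05 s = 2.415 d.
First-order decay: C = 3.60·exp(−0.089·2.415) = 3.60·0.8066 = 2.904 g/m³.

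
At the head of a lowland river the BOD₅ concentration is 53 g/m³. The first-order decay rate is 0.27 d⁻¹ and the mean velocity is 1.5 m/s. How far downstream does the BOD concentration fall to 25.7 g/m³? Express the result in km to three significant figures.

From C = C₀·e^(−kt), t = ln(C₀/C)/k = ln(53/25.7)/0.27 = 0.7238/0.27 = 2.681 d.
Distance = v·t = 1.5 m/s × 2.316e+05 s = 3.474e+05 m = 347.4 km.

347 km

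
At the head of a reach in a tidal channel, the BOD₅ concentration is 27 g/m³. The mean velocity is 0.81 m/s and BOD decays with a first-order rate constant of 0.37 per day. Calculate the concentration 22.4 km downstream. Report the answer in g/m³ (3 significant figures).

24.0 g/m³

Travel time t = 22.4 km / 0.81 m/s = 2.24e+04/0.81 = 2.765e+04 s = 0.3201 d.
First-order decay: C = 27·exp(−0.37·0.3201) = 27·0.8883 = 23.98 g/m³.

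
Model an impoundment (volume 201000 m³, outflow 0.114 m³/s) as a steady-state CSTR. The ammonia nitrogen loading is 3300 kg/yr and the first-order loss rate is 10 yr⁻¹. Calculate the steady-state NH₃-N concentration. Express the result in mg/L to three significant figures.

Outflow Q = 0.114 m³/s × 3.156e+07 s/yr = 3.598e+06 m³/yr.
Steady-state CSTR mass balance: W = Q·C + k·V·C, so C = W/(Q + kV).
Q + kV = 3.598e+06 + 10·201000 = 5.608e+06 m³/yr.
C = 3300/5.608e+06 = 0.0005885 kg/m³ = 0.5885 mg/L.

0.588 mg/L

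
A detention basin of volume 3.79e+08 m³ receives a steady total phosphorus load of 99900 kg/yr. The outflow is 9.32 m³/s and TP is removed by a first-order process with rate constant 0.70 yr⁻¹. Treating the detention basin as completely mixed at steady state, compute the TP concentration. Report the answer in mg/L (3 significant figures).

Outflow Q = 9.32 m³/s × 3.156e+07 s/yr = 2.941e+08 m³/yr.
Steady-state CSTR mass balance: W = Q·C + k·V·C, so C = W/(Q + kV).
Q + kV = 2.941e+08 + 0.70·3.79e+08 = 5.594e+08 m³/yr.
C = 99900/5.594e+08 = 0.0001786 kg/m³ = 0.1786 mg/L.

0.179 mg/L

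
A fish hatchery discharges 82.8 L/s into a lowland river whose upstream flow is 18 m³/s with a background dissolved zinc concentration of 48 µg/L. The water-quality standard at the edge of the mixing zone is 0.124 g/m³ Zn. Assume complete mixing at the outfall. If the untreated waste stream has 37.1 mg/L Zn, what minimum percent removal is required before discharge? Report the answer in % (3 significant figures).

55.1 %

82.8 L/s = 0.0828 m³/s.
48 µg/L = 0.048 mg/L.
Mass balance: 0.124·18.08 = 0.0828·Cₑ + 18·0.048.
Cₑ = (2.242 − 0.864) / 0.0828 = 16.65 mg/L.
Required removal = 1 − 16.65/37.1 = 55.13 %.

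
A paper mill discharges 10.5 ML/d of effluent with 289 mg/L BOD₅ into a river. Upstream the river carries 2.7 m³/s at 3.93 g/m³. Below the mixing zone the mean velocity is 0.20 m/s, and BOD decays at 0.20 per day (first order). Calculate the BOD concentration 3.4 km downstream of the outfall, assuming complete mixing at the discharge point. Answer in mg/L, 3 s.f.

10.5 ML/d = 0.1215 m³/s.
After complete mixing, C₀ = (0.1215·289 + 2.7·3.93) / 2.822 = 16.21 mg/L.
Travel time t = 3400 m / 0.20 m/s = 1.7e+04 s = 0.1968 d.
C = 16.21·exp(−0.20·0.1968) = 16.21·0.9614 = 15.58 mg/L.

15.6 mg/L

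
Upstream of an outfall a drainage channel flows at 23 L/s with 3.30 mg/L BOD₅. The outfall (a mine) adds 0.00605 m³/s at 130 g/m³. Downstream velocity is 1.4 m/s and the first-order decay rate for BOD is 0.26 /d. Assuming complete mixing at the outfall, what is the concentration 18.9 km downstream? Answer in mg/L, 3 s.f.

23 L/s = 0.023 m³/s.
After complete mixing, C₀ = (0.00605·130 + 0.023·3.3) / 0.02905 = 29.69 mg/L.
Travel time t = 1.89e+04 m / 1.4 m/s = 1.35e+04 s = 0.1562 d.
C = 29.69·exp(−0.26·0.1562) = 29.69·0.9602 = 28.5 mg/L.

28.5 mg/L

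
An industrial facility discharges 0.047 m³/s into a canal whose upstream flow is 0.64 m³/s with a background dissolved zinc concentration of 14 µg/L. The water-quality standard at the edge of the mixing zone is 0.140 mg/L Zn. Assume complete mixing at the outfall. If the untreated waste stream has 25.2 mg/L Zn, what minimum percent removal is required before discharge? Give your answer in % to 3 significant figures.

14 µg/L = 0.014 mg/L.
Mass balance: 0.14·0.687 = 0.047·Cₑ + 0.64·0.014.
Cₑ = (0.09618 − 0.00896) / 0.047 = 1.856 mg/L.
Required removal = 1 − 1.856/25.2 = 92.64 %.

92.6 %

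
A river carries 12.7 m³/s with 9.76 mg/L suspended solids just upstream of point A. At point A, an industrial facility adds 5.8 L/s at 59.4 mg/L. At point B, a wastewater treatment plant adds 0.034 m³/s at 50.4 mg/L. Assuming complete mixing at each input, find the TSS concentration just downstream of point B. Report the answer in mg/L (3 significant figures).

5.8 L/s = 0.0058 m³/s.
After input A: C = (12.7·9.76 + 0.0058·59.4) / 12.71 = 9.783 mg/L.
After input B: C = (12.71·9.783 + 0.034·50.4) / 12.74 = 9.891 mg/L.

9.89 mg/L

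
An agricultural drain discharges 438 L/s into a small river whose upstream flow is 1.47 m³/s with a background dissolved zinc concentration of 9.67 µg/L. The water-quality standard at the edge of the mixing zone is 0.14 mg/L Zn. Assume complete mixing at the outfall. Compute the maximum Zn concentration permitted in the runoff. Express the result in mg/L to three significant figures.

0.577 mg/L

438 L/s = 0.438 m³/s.
9.67 µg/L = 0.00967 mg/L.
Mass balance: 0.14·1.908 = 0.438·Cₑ + 1.47·0.00967.
Cₑ = (0.2671 − 0.01421) / 0.438 = 0.5774 mg/L.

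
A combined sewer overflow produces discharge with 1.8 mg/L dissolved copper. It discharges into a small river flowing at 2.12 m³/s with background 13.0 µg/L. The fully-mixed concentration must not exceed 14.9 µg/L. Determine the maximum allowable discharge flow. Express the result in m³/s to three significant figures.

0.00226 m³/s

13.0 µg/L = 0.013 mg/L.
14.9 µg/L = 0.0149 mg/L.
Mass balance at complete mixing: C_std·(Q_w + Q_r) = Q_w·C_e + Q_r·C_b.
Rearranging, Q_w = Q_r·(C_std − C_b)/(C_e − C_std) = 2.12·(0.0149 − 0.013) / (1.8 − 0.0149) = 0.002256 m³/s.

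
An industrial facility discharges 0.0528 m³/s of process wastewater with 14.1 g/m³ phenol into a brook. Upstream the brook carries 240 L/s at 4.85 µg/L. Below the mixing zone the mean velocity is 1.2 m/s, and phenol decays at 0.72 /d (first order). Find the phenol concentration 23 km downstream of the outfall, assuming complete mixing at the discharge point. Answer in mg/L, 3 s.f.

240 L/s = 0.24 m³/s.
4.85 µg/L = 0.00485 mg/L.
After complete mixing, C₀ = (0.0528·14.1 + 0.24·0.00485) / 0.2928 = 2.547 mg/L.
Travel time t = 2.3e+04 m / 1.2 m/s = 1.917e+04 s = 0.2218 d.
C = 2.547·exp(−0.72·0.2218) = 2.547·0.8524 = 2.171 mg/L.

2.17 mg/L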